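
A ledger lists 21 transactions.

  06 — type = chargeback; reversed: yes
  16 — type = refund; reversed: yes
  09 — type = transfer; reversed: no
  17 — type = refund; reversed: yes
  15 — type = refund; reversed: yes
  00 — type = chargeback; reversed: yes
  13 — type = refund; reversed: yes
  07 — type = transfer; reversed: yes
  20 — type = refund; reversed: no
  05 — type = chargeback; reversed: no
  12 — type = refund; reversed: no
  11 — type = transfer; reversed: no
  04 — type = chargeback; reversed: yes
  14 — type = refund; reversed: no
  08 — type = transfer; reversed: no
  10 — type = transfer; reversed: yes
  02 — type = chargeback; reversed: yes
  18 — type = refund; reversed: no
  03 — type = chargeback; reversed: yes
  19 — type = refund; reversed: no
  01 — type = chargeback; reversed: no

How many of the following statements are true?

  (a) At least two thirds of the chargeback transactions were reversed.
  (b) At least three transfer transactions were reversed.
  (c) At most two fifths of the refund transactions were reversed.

1

(a) chargeback: |A| = 7, |A ∩ B| = 5; needs |A ∩ B| / |A| ≥ 2/3 — true.
(b) transfer: |A| = 5, |A ∩ B| = 2; needs |A ∩ B| ≥ 3 — false.
(c) refund: |A| = 9, |A ∩ B| = 4; needs |A ∩ B| / |A| ≤ 2/5 — false.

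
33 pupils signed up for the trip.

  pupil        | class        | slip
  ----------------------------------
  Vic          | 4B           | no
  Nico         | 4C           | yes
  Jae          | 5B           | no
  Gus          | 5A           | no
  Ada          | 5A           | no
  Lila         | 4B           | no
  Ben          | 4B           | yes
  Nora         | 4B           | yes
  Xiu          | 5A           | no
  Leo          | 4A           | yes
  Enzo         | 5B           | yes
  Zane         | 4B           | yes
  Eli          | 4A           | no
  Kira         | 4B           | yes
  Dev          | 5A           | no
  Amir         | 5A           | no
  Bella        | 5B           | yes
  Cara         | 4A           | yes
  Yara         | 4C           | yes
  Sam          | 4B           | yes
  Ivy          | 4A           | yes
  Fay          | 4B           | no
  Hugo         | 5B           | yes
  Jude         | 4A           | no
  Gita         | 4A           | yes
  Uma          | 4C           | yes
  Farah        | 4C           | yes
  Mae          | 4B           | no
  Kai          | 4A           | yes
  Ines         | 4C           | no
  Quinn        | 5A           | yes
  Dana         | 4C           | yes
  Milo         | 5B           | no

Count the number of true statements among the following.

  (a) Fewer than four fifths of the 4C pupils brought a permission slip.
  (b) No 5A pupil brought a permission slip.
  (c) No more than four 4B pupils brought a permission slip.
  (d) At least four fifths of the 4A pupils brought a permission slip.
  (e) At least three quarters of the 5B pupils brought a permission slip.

(a) 4C: |A| = 6, |A ∩ B| = 5; needs |A ∩ B| / |A| < 4/5 — false.
(b) 5A: |A| = 6, |A ∩ B| = 1; needs A ∩ B = ∅ (|A ∩ B| = 0) — false.
(c) 4B: |A| = 9, |A ∩ B| = 5; needs |A ∩ B| ≤ 4 — false.
(d) 4A: |A| = 7, |A ∩ B| = 5; needs |A ∩ B| / |A| ≥ 4/5 — false.
(e) 5B: |A| = 5, |A ∩ B| = 3; needs |A ∩ B| / |A| ≥ 3/4 — false.

0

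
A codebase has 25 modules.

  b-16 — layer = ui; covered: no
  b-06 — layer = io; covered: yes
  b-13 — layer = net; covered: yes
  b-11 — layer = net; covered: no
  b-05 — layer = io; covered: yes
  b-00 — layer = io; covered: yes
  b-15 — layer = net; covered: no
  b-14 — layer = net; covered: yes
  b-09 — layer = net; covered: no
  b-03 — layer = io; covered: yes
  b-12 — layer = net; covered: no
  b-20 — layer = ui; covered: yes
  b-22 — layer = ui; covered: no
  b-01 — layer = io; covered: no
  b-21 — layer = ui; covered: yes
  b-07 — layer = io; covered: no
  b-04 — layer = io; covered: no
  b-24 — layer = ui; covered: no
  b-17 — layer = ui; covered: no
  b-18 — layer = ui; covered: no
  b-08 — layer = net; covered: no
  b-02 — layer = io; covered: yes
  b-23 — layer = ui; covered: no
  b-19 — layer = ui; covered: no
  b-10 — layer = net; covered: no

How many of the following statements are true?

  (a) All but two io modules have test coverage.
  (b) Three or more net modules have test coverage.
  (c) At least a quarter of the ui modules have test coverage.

(a) io: |A| = 8, |A ∩ B| = 5; needs |A ∖ B| = 2 — false.
(b) net: |A| = 8, |A ∩ B| = 2; needs |A ∩ B| ≥ 3 — false.
(c) ui: |A| = 9, |A ∩ B| = 2; needs |A ∩ B| / |A| ≥ 1/4 — false.

0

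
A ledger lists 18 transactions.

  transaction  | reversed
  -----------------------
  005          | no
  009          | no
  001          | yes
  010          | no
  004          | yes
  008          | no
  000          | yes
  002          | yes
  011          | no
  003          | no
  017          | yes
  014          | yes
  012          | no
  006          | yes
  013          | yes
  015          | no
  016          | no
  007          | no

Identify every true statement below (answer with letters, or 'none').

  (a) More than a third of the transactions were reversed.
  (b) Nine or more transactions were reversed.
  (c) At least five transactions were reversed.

(a), (c)

|A| = 18, |A ∩ B| = 8, |A ∖ B| = 10.
(a) |A ∩ B| / |A| > 1/3: holds.
(b) |A ∩ B| ≥ 9: fails.
(c) |A ∩ B| ≥ 5: holds.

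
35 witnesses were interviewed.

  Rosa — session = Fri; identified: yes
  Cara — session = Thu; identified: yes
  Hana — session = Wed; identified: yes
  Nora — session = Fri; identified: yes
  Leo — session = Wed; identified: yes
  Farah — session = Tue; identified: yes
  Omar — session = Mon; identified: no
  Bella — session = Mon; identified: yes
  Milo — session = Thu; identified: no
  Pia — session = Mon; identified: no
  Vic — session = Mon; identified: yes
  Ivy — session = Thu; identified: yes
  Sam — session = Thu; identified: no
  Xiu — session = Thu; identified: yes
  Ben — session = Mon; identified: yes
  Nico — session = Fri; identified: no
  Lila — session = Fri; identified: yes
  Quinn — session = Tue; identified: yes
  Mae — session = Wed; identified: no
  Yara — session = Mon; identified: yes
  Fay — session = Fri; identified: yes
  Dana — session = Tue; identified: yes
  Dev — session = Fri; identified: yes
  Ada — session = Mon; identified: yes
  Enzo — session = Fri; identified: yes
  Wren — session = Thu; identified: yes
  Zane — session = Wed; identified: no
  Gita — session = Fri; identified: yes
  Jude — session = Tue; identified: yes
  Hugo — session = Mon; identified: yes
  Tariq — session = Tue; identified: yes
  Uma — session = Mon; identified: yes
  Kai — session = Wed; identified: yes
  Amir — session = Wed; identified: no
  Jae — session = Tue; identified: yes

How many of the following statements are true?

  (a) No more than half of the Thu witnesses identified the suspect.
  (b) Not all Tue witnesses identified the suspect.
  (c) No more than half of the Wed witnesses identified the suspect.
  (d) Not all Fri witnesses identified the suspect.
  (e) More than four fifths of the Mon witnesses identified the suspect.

(a) Thu: |A| = 6, |A ∩ B| = 4; needs |A ∩ B| ≤ |A ∖ B| — false.
(b) Tue: |A| = 6, |A ∩ B| = 6; needs A ⊄ B (|A ∖ B| ≥ 1) — false.
(c) Wed: |A| = 6, |A ∩ B| = 3; needs |A ∩ B| ≤ |A ∖ B| — true.
(d) Fri: |A| = 8, |A ∩ B| = 7; needs A ⊄ B (|A ∖ B| ≥ 1) — true.
(e) Mon: |A| = 9, |A ∩ B| = 7; needs |A ∩ B| / |A| > 4/5 — false.

2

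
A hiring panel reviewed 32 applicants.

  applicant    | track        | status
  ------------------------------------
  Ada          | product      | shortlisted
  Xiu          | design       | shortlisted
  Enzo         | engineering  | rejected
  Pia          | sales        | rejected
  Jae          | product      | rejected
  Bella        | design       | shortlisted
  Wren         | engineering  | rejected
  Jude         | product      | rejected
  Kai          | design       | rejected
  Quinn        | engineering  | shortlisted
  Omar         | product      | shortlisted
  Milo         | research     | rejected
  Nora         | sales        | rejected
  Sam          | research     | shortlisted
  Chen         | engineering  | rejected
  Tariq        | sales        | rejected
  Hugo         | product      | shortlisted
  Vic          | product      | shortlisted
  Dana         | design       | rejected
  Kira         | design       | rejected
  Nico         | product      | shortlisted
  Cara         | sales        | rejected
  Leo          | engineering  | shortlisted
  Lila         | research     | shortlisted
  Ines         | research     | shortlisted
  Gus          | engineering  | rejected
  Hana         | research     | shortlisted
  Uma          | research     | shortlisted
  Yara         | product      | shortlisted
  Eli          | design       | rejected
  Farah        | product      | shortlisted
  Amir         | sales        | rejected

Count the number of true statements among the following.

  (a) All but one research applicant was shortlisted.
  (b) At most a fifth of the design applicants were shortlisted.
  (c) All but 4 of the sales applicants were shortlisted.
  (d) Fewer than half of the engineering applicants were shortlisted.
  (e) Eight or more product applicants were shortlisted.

(a) research: |A| = 6, |A ∩ B| = 5; needs |A ∖ B| = 1 — true.
(b) design: |A| = 6, |A ∩ B| = 2; needs |A ∩ B| / |A| ≤ 1/5 — false.
(c) sales: |A| = 5, |A ∩ B| = 0; needs |A ∖ B| = 4 — false.
(d) engineering: |A| = 6, |A ∩ B| = 2; needs |A ∩ B| < |A ∖ B| — true.
(e) product: |A| = 9, |A ∩ B| = 7; needs |A ∩ B| ≥ 8 — false.

2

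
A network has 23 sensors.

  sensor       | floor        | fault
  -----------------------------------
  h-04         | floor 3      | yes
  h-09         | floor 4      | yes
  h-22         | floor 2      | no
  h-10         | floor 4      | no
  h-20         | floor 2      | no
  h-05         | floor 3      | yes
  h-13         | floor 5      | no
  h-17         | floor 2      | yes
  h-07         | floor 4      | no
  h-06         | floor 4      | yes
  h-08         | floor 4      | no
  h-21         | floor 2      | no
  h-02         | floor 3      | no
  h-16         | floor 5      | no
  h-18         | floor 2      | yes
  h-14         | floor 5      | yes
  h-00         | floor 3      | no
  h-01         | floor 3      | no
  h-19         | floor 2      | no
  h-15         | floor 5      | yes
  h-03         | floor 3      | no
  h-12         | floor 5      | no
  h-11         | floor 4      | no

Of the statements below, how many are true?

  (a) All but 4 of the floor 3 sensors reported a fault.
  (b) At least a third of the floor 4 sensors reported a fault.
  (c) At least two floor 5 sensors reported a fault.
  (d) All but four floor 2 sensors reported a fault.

(a) floor 3: |A| = 6, |A ∩ B| = 2; needs |A ∖ B| = 4 — true.
(b) floor 4: |A| = 6, |A ∩ B| = 2; needs |A ∩ B| / |A| ≥ 1/3 — true.
(c) floor 5: |A| = 5, |A ∩ B| = 2; needs |A ∩ B| ≥ 2 — true.
(d) floor 2: |A| = 6, |A ∩ B| = 2; needs |A ∖ B| = 4 — true.

4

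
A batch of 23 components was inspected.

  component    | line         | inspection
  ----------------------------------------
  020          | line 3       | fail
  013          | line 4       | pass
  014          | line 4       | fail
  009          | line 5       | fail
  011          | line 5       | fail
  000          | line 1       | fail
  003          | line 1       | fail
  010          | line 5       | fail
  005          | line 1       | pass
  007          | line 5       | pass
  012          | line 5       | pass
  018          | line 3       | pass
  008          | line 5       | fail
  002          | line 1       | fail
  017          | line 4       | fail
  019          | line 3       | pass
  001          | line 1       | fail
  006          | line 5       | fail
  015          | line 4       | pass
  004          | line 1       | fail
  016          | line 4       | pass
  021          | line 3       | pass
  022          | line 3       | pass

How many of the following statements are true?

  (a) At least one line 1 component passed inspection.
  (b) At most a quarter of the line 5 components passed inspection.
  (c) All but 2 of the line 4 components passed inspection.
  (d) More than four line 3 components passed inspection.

(a) line 1: |A| = 6, |A ∩ B| = 1; needs A ∩ B ≠ ∅ (|A ∩ B| ≥ 1) — true.
(b) line 5: |A| = 7, |A ∩ B| = 2; needs |A ∩ B| / |A| ≤ 1/4 — false.
(c) line 4: |A| = 5, |A ∩ B| = 3; needs |A ∖ B| = 2 — true.
(d) line 3: |A| = 5, |A ∩ B| = 4; needs |A ∩ B| > 4 — false.

2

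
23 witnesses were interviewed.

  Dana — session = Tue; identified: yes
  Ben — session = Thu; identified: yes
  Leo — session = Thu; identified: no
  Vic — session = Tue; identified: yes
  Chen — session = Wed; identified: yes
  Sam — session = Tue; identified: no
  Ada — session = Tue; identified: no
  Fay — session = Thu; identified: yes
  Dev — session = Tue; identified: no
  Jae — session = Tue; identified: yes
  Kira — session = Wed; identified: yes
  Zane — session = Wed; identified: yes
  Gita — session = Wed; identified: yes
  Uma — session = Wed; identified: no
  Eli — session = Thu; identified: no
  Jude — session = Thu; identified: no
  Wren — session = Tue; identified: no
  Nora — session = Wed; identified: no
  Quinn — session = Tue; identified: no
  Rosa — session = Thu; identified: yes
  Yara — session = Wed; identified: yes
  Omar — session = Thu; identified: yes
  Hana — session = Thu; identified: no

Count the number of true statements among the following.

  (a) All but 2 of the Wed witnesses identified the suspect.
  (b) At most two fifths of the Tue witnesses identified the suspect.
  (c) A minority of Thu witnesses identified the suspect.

2

(a) Wed: |A| = 7, |A ∩ B| = 5; needs |A ∖ B| = 2 — true.
(b) Tue: |A| = 8, |A ∩ B| = 3; needs |A ∩ B| / |A| ≤ 2/5 — true.
(c) Thu: |A| = 8, |A ∩ B| = 4; needs |A ∩ B| < |A ∖ B| — false.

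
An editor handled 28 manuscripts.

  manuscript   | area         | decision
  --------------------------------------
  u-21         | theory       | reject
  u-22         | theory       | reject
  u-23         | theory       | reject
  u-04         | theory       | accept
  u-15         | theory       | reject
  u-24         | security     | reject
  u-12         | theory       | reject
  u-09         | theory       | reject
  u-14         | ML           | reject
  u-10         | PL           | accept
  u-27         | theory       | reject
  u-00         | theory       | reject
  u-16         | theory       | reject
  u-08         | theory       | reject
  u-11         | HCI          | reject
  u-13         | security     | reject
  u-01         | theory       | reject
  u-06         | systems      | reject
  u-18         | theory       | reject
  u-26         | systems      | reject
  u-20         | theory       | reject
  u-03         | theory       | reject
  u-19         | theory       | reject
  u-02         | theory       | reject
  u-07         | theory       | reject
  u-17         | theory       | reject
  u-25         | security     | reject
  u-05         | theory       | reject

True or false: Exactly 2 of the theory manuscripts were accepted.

False

The determiner here denotes the relation: |A ∩ B| = 2.
|A| = 20, |A ∩ B| = 1, |A ∖ B| = 19.
|A ∩ B| = 1, so the statement is false.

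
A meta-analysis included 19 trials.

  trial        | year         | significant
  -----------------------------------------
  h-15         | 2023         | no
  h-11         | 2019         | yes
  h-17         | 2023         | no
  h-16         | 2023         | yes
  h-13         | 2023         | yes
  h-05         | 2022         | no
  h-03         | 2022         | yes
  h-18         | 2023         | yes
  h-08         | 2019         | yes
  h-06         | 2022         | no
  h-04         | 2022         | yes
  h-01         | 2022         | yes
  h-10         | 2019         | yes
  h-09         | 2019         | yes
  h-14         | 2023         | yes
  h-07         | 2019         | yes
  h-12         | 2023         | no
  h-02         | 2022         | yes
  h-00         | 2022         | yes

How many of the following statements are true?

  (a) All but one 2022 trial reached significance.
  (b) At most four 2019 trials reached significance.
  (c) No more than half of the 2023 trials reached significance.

(a) 2022: |A| = 7, |A ∩ B| = 5; needs |A ∖ B| = 1 — false.
(b) 2019: |A| = 5, |A ∩ B| = 5; needs |A ∩ B| ≤ 4 — false.
(c) 2023: |A| = 7, |A ∩ B| = 4; needs |A ∩ B| ≤ |A ∖ B| — false.

0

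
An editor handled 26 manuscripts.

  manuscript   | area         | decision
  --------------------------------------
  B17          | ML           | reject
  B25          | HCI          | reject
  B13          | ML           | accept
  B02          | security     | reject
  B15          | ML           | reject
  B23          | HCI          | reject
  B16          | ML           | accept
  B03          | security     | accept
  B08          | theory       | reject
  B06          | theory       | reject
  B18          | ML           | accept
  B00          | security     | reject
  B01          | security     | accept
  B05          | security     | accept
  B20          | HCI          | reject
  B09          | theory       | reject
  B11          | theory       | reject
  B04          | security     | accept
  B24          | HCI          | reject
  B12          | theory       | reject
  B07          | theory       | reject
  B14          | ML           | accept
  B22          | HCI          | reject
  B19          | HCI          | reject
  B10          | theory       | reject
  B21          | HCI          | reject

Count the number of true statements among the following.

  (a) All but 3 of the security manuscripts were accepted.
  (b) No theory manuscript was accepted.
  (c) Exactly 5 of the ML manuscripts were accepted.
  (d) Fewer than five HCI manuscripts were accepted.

2

(a) security: |A| = 6, |A ∩ B| = 4; needs |A ∖ B| = 3 — false.
(b) theory: |A| = 7, |A ∩ B| = 0; needs A ∩ B = ∅ (|A ∩ B| = 0) — true.
(c) ML: |A| = 6, |A ∩ B| = 4; needs |A ∩ B| = 5 — false.
(d) HCI: |A| = 7, |A ∩ B| = 0; needs |A ∩ B| < 5 — true.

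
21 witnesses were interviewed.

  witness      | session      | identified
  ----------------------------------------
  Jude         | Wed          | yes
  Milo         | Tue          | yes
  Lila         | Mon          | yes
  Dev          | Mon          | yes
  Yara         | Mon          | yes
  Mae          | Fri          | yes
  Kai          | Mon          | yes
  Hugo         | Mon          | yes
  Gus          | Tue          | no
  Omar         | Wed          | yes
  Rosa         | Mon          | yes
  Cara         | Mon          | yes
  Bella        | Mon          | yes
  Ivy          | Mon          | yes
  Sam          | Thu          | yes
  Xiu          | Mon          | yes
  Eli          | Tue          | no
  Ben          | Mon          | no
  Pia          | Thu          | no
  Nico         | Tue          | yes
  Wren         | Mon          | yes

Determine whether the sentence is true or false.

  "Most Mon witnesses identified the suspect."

'Most Mon witnesses identified the suspect' holds iff |A ∩ B| > |A ∖ B|.
A (the restrictor) = {Lila, Dev, Yara, Kai, Hugo, Rosa, Cara, Bella, Ivy, Xiu, Ben, Wren}, |A| = 12.
A ∩ B = {Lila, Dev, Yara, Kai, Hugo, Rosa, Cara, Bella, Ivy, Xiu, Wren}, so |A ∩ B| = 11.
A ∖ B = {Ben}, so |A ∖ B| = 1.
11 > 1, so the statement is true.

True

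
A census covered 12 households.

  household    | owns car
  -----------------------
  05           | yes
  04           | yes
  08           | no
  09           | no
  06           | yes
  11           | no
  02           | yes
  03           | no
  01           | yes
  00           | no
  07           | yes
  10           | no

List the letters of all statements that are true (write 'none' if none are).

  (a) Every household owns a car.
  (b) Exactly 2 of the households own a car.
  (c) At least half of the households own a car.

(c)

|A| = 12, |A ∩ B| = 6, |A ∖ B| = 6.
(a) A ⊆ B, i.e. every element of A is in B (|A ∖ B| = 0): fails.
(b) |A ∩ B| = 2: fails.
(c) |A ∩ B| ≥ |A ∖ B|: holds.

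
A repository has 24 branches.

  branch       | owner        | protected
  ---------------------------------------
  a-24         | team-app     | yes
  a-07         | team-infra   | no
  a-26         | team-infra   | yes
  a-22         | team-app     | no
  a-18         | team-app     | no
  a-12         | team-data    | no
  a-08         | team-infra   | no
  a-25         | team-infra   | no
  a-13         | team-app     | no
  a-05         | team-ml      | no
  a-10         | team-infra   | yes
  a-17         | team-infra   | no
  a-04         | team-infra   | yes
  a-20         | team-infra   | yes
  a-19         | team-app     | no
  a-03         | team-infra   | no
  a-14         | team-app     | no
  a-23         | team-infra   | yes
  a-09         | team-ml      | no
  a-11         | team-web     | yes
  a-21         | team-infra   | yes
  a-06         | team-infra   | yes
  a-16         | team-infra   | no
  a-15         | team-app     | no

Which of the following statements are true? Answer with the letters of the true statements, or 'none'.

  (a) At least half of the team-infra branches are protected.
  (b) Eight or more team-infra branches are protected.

|A| = 13, |A ∩ B| = 7, |A ∖ B| = 6.
(a) |A ∩ B| ≥ |A ∖ B|: holds.
(b) |A ∩ B| ≥ 8: fails.

(a)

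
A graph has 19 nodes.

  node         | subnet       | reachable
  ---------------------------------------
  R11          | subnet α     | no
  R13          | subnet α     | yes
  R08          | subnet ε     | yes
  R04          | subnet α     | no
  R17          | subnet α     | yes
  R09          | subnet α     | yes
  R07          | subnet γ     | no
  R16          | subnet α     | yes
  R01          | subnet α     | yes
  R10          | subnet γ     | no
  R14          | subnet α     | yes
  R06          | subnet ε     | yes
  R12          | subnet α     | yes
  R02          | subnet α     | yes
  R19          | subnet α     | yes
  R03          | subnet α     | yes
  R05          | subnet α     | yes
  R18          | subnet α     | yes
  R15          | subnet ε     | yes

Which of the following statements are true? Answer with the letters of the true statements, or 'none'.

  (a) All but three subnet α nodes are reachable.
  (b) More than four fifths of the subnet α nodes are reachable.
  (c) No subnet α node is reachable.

(b)

|A| = 14, |A ∩ B| = 12, |A ∖ B| = 2.
(a) |A ∖ B| = 3: fails.
(b) |A ∩ B| / |A| > 4/5: holds.
(c) A ∩ B = ∅ (|A ∩ B| = 0): fails.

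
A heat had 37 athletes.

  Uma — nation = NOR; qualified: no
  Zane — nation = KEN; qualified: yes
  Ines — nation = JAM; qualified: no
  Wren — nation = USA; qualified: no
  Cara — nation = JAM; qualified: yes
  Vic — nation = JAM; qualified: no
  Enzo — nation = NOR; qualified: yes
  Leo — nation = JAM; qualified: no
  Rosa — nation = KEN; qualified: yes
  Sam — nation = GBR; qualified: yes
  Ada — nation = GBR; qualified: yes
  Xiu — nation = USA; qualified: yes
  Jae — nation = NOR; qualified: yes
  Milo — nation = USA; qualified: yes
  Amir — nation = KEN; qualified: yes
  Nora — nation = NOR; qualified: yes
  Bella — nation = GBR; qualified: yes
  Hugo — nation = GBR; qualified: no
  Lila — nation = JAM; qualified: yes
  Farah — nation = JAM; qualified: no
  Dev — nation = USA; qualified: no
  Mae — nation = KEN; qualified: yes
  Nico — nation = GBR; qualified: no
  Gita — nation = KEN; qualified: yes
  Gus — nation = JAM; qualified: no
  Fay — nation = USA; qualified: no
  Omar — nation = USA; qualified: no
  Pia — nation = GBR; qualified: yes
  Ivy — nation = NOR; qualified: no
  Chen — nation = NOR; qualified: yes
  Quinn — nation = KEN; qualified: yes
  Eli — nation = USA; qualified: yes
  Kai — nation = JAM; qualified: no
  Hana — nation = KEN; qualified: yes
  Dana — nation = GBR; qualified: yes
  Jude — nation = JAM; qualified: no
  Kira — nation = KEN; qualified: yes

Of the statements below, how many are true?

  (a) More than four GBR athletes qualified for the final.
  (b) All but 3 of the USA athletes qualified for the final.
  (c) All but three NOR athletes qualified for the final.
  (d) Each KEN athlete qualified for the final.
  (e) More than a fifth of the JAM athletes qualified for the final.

(a) GBR: |A| = 7, |A ∩ B| = 5; needs |A ∩ B| > 4 — true.
(b) USA: |A| = 7, |A ∩ B| = 3; needs |A ∖ B| = 3 — false.
(c) NOR: |A| = 6, |A ∩ B| = 4; needs |A ∖ B| = 3 — false.
(d) KEN: |A| = 8, |A ∩ B| = 8; needs A ⊆ B, i.e. every element of A is in B (|A ∖ B| = 0) — true.
(e) JAM: |A| = 9, |A ∩ B| = 2; needs |A ∩ B| / |A| > 1/5 — true.

3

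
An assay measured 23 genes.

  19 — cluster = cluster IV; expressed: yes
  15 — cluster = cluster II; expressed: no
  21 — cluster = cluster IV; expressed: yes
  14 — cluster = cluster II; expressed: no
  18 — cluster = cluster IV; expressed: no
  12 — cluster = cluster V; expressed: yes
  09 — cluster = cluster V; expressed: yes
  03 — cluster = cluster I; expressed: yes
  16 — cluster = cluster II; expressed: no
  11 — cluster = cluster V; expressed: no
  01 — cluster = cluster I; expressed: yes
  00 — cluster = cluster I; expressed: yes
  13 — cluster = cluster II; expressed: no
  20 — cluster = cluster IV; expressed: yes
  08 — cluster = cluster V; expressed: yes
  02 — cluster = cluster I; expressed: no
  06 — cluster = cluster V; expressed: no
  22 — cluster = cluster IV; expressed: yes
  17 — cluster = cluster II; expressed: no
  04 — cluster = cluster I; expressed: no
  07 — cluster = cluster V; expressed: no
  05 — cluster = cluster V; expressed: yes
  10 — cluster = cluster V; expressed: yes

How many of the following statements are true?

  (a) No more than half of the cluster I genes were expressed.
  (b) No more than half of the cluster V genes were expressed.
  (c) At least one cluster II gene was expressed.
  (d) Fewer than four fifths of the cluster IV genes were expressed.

0

(a) cluster I: |A| = 5, |A ∩ B| = 3; needs |A ∩ B| ≤ |A ∖ B| — false.
(b) cluster V: |A| = 8, |A ∩ B| = 5; needs |A ∩ B| ≤ |A ∖ B| — false.
(c) cluster II: |A| = 5, |A ∩ B| = 0; needs A ∩ B ≠ ∅ (|A ∩ B| ≥ 1) — false.
(d) cluster IV: |A| = 5, |A ∩ B| = 4; needs |A ∩ B| / |A| < 4/5 — false.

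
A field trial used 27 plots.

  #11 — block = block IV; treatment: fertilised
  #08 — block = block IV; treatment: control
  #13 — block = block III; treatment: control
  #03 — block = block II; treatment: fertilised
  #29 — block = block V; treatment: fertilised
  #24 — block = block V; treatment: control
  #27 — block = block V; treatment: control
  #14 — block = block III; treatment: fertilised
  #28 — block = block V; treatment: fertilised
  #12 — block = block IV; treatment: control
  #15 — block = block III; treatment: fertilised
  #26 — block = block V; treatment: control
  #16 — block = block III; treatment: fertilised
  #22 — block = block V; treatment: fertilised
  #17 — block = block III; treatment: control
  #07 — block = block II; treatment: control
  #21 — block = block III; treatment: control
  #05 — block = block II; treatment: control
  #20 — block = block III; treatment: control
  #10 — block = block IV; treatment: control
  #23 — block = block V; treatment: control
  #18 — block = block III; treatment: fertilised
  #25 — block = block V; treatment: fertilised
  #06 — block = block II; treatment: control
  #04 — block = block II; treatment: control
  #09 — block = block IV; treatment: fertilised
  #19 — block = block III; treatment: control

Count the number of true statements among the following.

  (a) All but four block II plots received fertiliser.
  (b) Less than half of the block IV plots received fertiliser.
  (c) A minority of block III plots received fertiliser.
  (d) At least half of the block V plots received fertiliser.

4

(a) block II: |A| = 5, |A ∩ B| = 1; needs |A ∖ B| = 4 — true.
(b) block IV: |A| = 5, |A ∩ B| = 2; needs |A ∩ B| < |A ∖ B| — true.
(c) block III: |A| = 9, |A ∩ B| = 4; needs |A ∩ B| < |A ∖ B| — true.
(d) block V: |A| = 8, |A ∩ B| = 4; needs |A ∩ B| ≥ |A ∖ B| — true.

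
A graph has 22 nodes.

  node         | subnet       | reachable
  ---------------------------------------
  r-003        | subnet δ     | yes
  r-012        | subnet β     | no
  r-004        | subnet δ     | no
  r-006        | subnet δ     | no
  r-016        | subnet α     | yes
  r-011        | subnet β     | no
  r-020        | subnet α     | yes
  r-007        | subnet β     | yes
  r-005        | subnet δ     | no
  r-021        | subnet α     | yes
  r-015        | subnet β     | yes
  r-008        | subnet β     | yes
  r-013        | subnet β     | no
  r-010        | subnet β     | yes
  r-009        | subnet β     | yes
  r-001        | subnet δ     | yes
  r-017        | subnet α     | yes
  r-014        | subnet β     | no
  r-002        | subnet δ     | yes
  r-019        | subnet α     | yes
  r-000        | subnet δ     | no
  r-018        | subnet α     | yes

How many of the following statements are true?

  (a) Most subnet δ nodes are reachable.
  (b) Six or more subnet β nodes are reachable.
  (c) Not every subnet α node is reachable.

(a) subnet δ: |A| = 7, |A ∩ B| = 3; needs |A ∩ B| > |A ∖ B| — false.
(b) subnet β: |A| = 9, |A ∩ B| = 5; needs |A ∩ B| ≥ 6 — false.
(c) subnet α: |A| = 6, |A ∩ B| = 6; needs A ⊄ B (|A ∖ B| ≥ 1) — false.

0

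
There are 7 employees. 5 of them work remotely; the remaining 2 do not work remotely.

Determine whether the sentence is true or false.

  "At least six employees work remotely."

Truth condition: |A ∩ B| ≥ 6.
|A| = 7, |A ∩ B| = 5, |A ∖ B| = 2.
|A ∩ B| = 5, so the statement is false.

False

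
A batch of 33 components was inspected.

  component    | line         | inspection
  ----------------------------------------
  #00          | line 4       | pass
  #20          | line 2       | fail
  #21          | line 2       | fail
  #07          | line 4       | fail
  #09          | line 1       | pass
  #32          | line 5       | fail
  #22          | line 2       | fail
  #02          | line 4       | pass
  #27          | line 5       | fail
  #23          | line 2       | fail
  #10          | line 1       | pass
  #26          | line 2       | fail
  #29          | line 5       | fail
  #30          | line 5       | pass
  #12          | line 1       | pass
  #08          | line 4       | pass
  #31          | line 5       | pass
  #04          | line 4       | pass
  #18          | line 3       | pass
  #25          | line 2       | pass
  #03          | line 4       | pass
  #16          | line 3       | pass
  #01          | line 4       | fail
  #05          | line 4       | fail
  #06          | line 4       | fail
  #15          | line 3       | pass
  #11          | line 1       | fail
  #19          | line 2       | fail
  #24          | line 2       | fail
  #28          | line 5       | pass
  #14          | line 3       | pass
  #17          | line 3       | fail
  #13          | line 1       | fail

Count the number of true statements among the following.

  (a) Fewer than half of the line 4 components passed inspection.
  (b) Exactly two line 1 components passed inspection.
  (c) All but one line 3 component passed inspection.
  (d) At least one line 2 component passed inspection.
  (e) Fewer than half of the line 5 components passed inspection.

2

(a) line 4: |A| = 9, |A ∩ B| = 5; needs |A ∩ B| < |A ∖ B| — false.
(b) line 1: |A| = 5, |A ∩ B| = 3; needs |A ∩ B| = 2 — false.
(c) line 3: |A| = 5, |A ∩ B| = 4; needs |A ∖ B| = 1 — true.
(d) line 2: |A| = 8, |A ∩ B| = 1; needs A ∩ B ≠ ∅ (|A ∩ B| ≥ 1) — true.
(e) line 5: |A| = 6, |A ∩ B| = 3; needs |A ∩ B| < |A ∖ B| — false.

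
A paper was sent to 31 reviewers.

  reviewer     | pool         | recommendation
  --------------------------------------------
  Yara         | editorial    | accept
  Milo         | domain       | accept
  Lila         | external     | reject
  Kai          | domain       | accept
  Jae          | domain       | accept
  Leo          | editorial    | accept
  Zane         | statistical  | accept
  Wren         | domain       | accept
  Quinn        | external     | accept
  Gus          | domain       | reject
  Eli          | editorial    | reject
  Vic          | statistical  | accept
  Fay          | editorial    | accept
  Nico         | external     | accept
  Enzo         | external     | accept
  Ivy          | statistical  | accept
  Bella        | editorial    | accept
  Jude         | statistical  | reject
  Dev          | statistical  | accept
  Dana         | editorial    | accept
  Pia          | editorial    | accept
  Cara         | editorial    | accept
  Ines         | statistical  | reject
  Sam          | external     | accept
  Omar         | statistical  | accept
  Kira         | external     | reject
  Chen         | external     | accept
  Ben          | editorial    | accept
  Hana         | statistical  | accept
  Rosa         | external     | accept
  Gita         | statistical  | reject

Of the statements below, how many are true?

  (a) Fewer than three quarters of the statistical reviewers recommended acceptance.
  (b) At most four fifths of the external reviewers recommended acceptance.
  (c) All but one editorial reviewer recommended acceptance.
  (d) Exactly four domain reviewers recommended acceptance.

4

(a) statistical: |A| = 9, |A ∩ B| = 6; needs |A ∩ B| / |A| < 3/4 — true.
(b) external: |A| = 8, |A ∩ B| = 6; needs |A ∩ B| / |A| ≤ 4/5 — true.
(c) editorial: |A| = 9, |A ∩ B| = 8; needs |A ∖ B| = 1 — true.
(d) domain: |A| = 5, |A ∩ B| = 4; needs |A ∩ B| = 4 — true.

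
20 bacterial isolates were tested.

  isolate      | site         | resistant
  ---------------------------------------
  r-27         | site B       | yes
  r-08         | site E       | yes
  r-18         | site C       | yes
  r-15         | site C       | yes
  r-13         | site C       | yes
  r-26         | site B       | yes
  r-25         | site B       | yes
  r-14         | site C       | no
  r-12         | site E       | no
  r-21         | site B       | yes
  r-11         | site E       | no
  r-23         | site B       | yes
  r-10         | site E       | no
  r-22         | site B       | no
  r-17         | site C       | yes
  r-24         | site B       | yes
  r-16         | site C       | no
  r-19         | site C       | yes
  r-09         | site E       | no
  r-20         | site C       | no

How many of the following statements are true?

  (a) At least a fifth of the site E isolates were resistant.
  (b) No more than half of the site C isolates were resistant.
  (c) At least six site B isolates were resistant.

2

(a) site E: |A| = 5, |A ∩ B| = 1; needs |A ∩ B| / |A| ≥ 1/5 — true.
(b) site C: |A| = 8, |A ∩ B| = 5; needs |A ∩ B| ≤ |A ∖ B| — false.
(c) site B: |A| = 7, |A ∩ B| = 6; needs |A ∩ B| ≥ 6 — true.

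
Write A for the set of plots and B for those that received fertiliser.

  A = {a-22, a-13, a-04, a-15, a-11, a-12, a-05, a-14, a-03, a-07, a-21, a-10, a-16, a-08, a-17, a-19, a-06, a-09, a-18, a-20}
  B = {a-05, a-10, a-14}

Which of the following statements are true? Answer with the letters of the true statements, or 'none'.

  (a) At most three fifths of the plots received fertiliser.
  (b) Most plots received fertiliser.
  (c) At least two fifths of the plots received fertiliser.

(a)

|A| = 20, |A ∩ B| = 3, |A ∖ B| = 17.
(a) |A ∩ B| / |A| ≤ 3/5: holds.
(b) |A ∩ B| > |A ∖ B|: fails.
(c) |A ∩ B| / |A| ≥ 2/5: fails.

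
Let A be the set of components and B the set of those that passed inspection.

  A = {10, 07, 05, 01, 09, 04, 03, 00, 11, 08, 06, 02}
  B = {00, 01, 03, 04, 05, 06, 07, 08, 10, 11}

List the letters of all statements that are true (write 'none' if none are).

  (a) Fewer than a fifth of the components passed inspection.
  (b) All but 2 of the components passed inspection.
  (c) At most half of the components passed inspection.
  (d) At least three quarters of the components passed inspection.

|A| = 12, |A ∩ B| = 10, |A ∖ B| = 2.
(a) |A ∩ B| / |A| < 1/5: fails.
(b) |A ∖ B| = 2: holds.
(c) |A ∩ B| ≤ |A ∖ B|: fails.
(d) |A ∩ B| / |A| ≥ 3/4: holds.

(b), (d)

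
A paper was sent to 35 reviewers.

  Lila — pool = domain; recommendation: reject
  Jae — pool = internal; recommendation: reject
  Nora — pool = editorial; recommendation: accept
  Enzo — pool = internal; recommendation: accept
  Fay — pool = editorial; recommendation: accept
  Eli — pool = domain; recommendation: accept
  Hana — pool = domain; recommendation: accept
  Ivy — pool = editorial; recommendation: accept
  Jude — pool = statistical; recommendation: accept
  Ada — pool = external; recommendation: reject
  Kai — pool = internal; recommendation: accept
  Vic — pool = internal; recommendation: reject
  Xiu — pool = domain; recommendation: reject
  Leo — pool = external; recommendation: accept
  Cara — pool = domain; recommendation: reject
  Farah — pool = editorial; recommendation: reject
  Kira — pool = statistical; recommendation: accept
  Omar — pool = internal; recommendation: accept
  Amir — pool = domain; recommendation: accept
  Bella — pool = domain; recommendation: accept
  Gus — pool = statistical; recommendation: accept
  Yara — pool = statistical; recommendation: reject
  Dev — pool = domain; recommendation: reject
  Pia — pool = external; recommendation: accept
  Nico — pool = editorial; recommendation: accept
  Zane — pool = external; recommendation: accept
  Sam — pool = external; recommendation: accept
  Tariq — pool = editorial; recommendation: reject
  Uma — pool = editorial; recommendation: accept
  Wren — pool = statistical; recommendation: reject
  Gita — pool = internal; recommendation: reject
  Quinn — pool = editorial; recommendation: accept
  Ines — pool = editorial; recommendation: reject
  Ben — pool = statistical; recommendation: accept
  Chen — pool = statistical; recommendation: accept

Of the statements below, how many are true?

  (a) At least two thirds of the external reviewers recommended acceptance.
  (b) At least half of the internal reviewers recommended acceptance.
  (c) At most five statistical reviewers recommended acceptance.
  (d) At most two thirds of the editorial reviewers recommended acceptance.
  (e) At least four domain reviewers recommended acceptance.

(a) external: |A| = 5, |A ∩ B| = 4; needs |A ∩ B| / |A| ≥ 2/3 — true.
(b) internal: |A| = 6, |A ∩ B| = 3; needs |A ∩ B| ≥ |A ∖ B| — true.
(c) statistical: |A| = 7, |A ∩ B| = 5; needs |A ∩ B| ≤ 5 — true.
(d) editorial: |A| = 9, |A ∩ B| = 6; needs |A ∩ B| / |A| ≤ 2/3 — true.
(e) domain: |A| = 8, |A ∩ B| = 4; needs |A ∩ B| ≥ 4 — true.

5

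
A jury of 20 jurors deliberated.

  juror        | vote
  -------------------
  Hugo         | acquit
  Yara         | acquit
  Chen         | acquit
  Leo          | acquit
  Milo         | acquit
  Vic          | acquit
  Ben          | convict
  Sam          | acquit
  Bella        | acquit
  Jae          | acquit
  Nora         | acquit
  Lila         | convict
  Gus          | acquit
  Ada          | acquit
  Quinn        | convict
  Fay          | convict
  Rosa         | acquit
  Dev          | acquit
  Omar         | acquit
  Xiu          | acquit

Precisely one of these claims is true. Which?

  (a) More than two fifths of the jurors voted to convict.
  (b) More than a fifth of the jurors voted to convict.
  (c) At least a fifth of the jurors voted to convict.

|A| = 20, |A ∩ B| = 4, |A ∖ B| = 16.
(a) requires |A ∩ B| / |A| > 2/5: false.
(b) requires |A ∩ B| / |A| > 1/5: false.
(c) requires |A ∩ B| / |A| ≥ 1/5: true.

(c)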